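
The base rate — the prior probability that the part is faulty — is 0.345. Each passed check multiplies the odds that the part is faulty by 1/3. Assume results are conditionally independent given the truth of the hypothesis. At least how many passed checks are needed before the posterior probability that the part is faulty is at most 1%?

Prior odds: 0.345 ÷ 0.655 = 69/131.
Likelihood ratio per passed check = 1/3.
Target posterior odds = 0.01/0.99 = 1/99.
Require (1/3)ⁿ ≤ 1/99 ÷ (69/131) = 131/6831.
(1/3)³ = 1/27 is still above 131/6831 but (1/3)⁴ = 1/81 is at or below it, so n = 4.

4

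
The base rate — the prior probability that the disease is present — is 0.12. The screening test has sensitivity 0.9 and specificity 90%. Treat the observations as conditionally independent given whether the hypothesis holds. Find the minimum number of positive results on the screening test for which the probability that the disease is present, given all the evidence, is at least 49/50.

3

Prior odds: 0.12 ÷ 0.88 = 3/22.
False-positive rate = 1 − 0.9 = 0.1; likelihood ratio of a positive = 0.9/0.1 = 9.
Target posterior odds = 0.98/0.02 = 49.
Require 9ⁿ ≥ 49 ÷ (3/22) = 1078/3.
9² = 81 falls short of 1078/3 but 9³ = 729 reaches it, so n = 3.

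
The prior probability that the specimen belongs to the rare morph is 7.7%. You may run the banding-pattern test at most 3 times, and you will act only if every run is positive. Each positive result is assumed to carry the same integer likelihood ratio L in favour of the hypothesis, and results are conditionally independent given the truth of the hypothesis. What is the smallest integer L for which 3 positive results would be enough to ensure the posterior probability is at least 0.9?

Prior odds = 0.077/0.923 = 77/923.
Target odds = 0.9/0.1 = 9.
Need L³ ≥ 9 ÷ (77/923) = 8307/77.
4³ = 64 < 8307/77 ≤ 125 = 5³, so L = 5.

5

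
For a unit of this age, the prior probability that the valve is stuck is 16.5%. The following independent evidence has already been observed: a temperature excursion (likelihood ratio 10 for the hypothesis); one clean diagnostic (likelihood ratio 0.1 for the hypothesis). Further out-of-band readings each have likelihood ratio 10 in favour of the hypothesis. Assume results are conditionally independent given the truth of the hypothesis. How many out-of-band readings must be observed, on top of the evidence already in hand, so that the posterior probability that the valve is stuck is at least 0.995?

4

Prior odds = 0.165/0.835 = 33/167.
Combined Bayes factor of the evidence already in hand = 10 × 0.1 = 1.
Odds after that evidence = (33/167) × 1 = 33/167.
Target odds = 0.995/0.005 = 199.
Need 10ⁿ ≥ 199 ÷ (33/167) = 33233/33.
10³ = 1000 falls short of 33233/33 but 10⁴ = 10000 reaches it, so n = 4.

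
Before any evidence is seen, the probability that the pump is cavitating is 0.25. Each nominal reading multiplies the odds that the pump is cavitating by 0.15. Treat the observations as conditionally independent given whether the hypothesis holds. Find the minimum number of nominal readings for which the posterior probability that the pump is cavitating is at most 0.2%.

Prior odds = 0.25/0.75 = 1/3.
Likelihood ratio per nominal reading = 0.15.
Target posterior odds = 0.002/0.998 = 1/499.
Need (1/3) × 0.15ⁿ ≤ 1/499, i.e. 0.15ⁿ ≤ 3/499.
0.15² = 0.0225 is still above 3/499 but 0.15³ = 0.003375 is at or below it, so n = 3.

3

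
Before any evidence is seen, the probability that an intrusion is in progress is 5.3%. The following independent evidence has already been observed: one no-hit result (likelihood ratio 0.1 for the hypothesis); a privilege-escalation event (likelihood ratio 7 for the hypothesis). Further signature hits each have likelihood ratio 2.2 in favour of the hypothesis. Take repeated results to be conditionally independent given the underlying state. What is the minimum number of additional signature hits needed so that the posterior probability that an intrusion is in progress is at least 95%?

Prior odds = 0.053/0.947 = 53/947.
Combined Bayes factor of the evidence already in hand = 0.1 × 7 = 0.7.
Odds after that evidence = (53/947) × 0.7 = 371/9470.
Target odds = 0.95/0.05 = 19.
Need 2.2ⁿ ≥ 19 ÷ (371/9470) = 179930/371.
2.2⁷ = 19487171/78125 falls short of 179930/371 but 2.2⁸ = 214358881/390625 reaches it, so n = 8.

8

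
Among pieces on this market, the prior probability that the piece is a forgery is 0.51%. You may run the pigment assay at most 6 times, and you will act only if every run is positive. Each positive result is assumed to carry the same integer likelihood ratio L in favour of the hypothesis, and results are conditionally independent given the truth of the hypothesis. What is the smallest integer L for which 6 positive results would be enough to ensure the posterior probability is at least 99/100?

Prior odds = 0.0051/0.9949 = 51/9949.
Target odds = 0.99/0.01 = 99.
Need L⁶ ≥ 99 ÷ (51/9949) = 328317/17.
5⁶ = 15625 < 328317/17 ≤ 46656 = 6⁶, so L = 6.

6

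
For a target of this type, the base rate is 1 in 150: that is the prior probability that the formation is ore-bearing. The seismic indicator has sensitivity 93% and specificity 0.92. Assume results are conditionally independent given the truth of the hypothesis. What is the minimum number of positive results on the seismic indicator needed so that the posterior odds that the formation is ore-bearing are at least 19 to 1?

4

Prior odds = (1/150)/(149/150) = 1/149.
False-positive rate = 1 − 0.92 = 0.08; likelihood ratio of a positive = 0.93/0.08 = 11.625.
Target odds = 19.
Need (1/149) × 11.625ⁿ ≥ 19, i.e. 11.625ⁿ ≥ 2831.
11.625³ = 804357/512 falls short of 2831 but 11.625⁴ = 74805201/4096 reaches it, so n = 4.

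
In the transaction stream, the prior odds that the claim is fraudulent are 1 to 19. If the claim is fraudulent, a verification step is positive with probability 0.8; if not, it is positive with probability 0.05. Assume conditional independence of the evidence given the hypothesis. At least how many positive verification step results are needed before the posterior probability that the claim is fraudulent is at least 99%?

3

Prior odds = 1/19.
Likelihood ratio of a positive = 0.8/0.05 = 16.
Target odds: 0.99 ÷ 0.01 = 99.
Need (1/19) × 16ⁿ ≥ 99, i.e. 16ⁿ ≥ 1881.
16² = 256 falls short of 1881 but 16³ = 4096 reaches it, so n = 3.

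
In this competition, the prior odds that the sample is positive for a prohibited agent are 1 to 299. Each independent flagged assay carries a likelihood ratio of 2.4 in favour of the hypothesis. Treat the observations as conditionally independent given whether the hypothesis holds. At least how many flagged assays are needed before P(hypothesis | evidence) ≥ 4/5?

Prior odds = 1/299.
Likelihood ratio per flagged assay = 2.4.
Target posterior odds = 0.8/0.2 = 4.
Need (1/299) × 2.4ⁿ ≥ 4, i.e. 2.4ⁿ ≥ 1196.
2.4⁸ = 429981696/390625 falls short of 1196 but 2.4⁹ ≈2641.81 reaches it, so n = 9.

9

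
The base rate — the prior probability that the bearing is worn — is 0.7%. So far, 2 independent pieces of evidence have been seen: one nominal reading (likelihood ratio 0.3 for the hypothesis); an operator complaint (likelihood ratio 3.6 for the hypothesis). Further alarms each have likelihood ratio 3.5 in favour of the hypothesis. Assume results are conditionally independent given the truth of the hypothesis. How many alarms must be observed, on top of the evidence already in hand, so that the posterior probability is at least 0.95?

7

Prior odds = 0.007/0.993 = 7/993.
Combined Bayes factor of the evidence already in hand = 0.3 × 3.6 = 1.08.
Odds after that evidence = (7/993) × 1.08 = 63/8275.
Target odds = 0.95/0.05 = 19.
Need 3.5ⁿ ≥ 19 ÷ (63/8275) = 157225/63.
3.5⁶ = 1838.265625 falls short of 157225/63 but 3.5⁷ = 823543/128 reaches it, so n = 7.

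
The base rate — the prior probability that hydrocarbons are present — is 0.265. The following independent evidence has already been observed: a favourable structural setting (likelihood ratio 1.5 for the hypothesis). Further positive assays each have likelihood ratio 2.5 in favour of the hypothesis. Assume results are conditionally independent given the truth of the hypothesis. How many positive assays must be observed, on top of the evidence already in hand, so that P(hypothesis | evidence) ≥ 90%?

4

Prior odds = 0.265/0.735 = 53/147.
Bayes factor of the evidence already in hand = 1.5.
Odds after that evidence = (53/147) × 1.5 = 53/98.
Target odds = 0.9/0.1 = 9.
Need 2.5ⁿ ≥ 9 ÷ (53/98) = 882/53.
2.5³ = 15.625 falls short of 882/53 but 2.5⁴ = 39.0625 reaches it, so n = 4.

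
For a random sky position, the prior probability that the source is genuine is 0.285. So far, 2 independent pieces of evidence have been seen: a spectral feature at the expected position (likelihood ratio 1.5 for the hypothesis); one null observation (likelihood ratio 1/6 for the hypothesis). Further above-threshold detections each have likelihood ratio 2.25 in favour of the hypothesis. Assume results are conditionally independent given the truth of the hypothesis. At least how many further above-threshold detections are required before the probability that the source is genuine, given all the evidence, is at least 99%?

9

Prior odds = 0.285/0.715 = 57/143.
Combined Bayes factor of the evidence already in hand = 1.5 × (1/6) = 0.25.
Odds after that evidence = (57/143) × 0.25 = 57/572.
Target odds = 0.99/0.01 = 99.
Need 2.25ⁿ ≥ 99 ÷ (57/572) = 18876/19.
2.25⁸ = 43046721/65536 falls short of 18876/19 but 2.25⁹ = 387420489/262144 reaches it, so n = 9.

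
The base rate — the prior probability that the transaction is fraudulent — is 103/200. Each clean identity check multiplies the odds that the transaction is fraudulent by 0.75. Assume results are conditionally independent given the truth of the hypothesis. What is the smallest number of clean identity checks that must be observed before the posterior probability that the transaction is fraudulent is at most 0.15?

Prior odds: 0.515 ÷ 0.485 = 103/97.
Likelihood ratio per clean identity check = 0.75.
Target posterior odds = 0.15/0.85 = 3/17.
Require 0.75ⁿ ≤ 3/17 ÷ (103/97) = 291/1751.
0.75⁶ = 729/4096 is still above 291/1751 but 0.75⁷ = 2187/16384 is at or below it, so n = 7.

7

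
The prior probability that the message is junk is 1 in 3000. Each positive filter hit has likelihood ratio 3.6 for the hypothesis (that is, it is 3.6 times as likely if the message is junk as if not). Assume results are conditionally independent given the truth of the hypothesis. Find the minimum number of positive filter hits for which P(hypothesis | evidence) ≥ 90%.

8

Prior odds: (1/3000) ÷ (2999/3000) = 1/2999.
Likelihood ratio per positive filter hit = 3.6.
Target odds: 0.9 ÷ 0.1 = 9.
Need (1/2999) × 3.6ⁿ ≥ 9, i.e. 3.6ⁿ ≥ 26991.
3.6⁷ = 612220032/78125 falls short of 26991 but 3.6⁸ ≈28211.1 reaches it, so n = 8.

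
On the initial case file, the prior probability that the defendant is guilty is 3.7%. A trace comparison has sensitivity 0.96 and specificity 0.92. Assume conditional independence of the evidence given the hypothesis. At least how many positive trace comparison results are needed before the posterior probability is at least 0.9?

3

Prior odds: 0.037 ÷ 0.963 = 37/963.
False-positive rate = 1 − 0.92 = 0.08; likelihood ratio of a positive = 0.96/0.08 = 12.
Target odds: 0.9 ÷ 0.1 = 9.
Require 12ⁿ ≥ 9 ÷ (37/963) = 8667/37.
12² = 144 falls short of 8667/37 but 12³ = 1728 reaches it, so n = 3.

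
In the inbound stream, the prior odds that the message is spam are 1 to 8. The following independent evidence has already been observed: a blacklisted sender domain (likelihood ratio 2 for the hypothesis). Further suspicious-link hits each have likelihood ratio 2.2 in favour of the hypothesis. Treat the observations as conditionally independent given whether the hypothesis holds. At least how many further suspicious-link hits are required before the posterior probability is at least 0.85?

4

Prior odds = 0.125.
Bayes factor of the evidence already in hand = 2.
Odds after that evidence = 0.125 × 2 = 0.25.
Target odds = 0.85/0.15 = 17/3.
Need 2.2ⁿ ≥ 17/3 ÷ 0.25 = 68/3.
2.2³ = 10.648 falls short of 68/3 but 2.2⁴ = 23.4256 reaches it, so n = 4.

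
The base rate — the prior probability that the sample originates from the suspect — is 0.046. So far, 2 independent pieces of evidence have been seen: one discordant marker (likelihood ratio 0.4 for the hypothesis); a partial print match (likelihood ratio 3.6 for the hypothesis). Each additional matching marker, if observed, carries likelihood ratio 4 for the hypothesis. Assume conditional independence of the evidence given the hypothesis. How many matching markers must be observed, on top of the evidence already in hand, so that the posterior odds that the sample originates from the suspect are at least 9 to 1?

Prior odds = 0.046/0.954 = 23/477.
Combined Bayes factor of the evidence already in hand = 0.4 × 3.6 = 1.44.
Odds after that evidence = (23/477) × 1.44 = 92/1325.
Target odds = 9.
Need 4ⁿ ≥ 9 ÷ (92/1325) = 11925/92.
4³ = 64 falls short of 11925/92 but 4⁴ = 256 reaches it, so n = 4.

4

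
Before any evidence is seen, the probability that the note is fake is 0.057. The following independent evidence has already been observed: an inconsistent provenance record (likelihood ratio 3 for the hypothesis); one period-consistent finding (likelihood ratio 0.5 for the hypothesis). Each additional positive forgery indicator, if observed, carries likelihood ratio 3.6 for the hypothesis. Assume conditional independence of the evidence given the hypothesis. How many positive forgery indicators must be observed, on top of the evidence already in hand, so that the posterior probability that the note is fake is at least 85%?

4

Prior odds = 0.057/0.943 = 57/943.
Combined Bayes factor of the evidence already in hand = 3 × 0.5 = 1.5.
Odds after that evidence = (57/943) × 1.5 = 171/1886.
Target odds = 0.85/0.15 = 17/3.
Need 3.6ⁿ ≥ 17/3 ÷ (171/1886) = 32062/513.
3.6³ = 46.656 falls short of 32062/513 but 3.6⁴ = 167.9616 reaches it, so n = 4.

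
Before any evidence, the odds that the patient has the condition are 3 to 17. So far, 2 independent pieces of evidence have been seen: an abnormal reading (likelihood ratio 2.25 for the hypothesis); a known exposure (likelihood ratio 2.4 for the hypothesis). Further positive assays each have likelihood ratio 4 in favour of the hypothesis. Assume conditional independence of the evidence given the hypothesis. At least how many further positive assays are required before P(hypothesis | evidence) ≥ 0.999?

6

Prior odds = 3/17.
Combined Bayes factor of the evidence already in hand = 2.25 × 2.4 = 5.4.
Odds after that evidence = (3/17) × 5.4 = 81/85.
Target odds = 0.999/0.001 = 999.
Need 4ⁿ ≥ 999 ÷ (81/85) = 3145/3.
4⁵ = 1024 falls short of 3145/3 but 4⁶ = 4096 reaches it, so n = 6.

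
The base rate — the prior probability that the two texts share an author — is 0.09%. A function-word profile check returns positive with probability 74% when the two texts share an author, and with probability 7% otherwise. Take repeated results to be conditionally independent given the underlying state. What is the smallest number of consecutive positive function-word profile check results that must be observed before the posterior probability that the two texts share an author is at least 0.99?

Prior odds: 0.0009 ÷ 0.9991 = 9/9991.
Likelihood ratio of a positive result = 0.74/0.07 = 74/7.
Target posterior odds = 0.99/0.01 = 99.
Need (9/9991) × (74/7)ⁿ ≥ 99, i.e. (74/7)ⁿ ≥ 109901.
(74/7)⁴ = 29986576/2401 falls short of 109901 but (74/7)⁵ ≈132029 reaches it, so n = 5.

5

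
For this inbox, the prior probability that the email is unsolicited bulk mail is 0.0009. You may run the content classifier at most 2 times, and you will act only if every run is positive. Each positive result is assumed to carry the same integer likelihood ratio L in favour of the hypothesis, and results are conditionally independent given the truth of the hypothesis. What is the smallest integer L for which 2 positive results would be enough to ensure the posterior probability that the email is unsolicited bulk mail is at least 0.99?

Prior odds = 0.0009/0.9991 = 9/9991.
Target odds = 0.99/0.01 = 99.
Need L² ≥ 99 ÷ (9/9991) = 109901.
331² = 109561 < 109901 ≤ 110224 = 332², so L = 332.

332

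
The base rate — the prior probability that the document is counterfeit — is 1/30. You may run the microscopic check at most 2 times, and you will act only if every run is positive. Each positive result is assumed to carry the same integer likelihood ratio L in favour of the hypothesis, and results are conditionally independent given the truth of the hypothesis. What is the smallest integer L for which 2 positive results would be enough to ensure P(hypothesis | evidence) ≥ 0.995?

Prior odds = (1/30)/(29/30) = 1/29.
Target odds = 0.995/0.005 = 199.
Need L² ≥ 199 ÷ (1/29) = 5771.
75² = 5625 < 5771 ≤ 5776 = 76², so L = 76.

76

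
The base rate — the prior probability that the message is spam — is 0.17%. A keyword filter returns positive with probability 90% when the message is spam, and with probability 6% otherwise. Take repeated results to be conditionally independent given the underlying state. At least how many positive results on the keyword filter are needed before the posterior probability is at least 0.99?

Prior odds: 0.0017 ÷ 0.9983 = 17/9983.
Likelihood ratio of a positive result = 0.9/0.06 = 15.
Target odds: 0.99 ÷ 0.01 = 99.
Require 15ⁿ ≥ 99 ÷ (17/9983) = 988317/17.
15⁴ = 50625 falls short of 988317/17 but 15⁵ = 759375 reaches it, so n = 5.

5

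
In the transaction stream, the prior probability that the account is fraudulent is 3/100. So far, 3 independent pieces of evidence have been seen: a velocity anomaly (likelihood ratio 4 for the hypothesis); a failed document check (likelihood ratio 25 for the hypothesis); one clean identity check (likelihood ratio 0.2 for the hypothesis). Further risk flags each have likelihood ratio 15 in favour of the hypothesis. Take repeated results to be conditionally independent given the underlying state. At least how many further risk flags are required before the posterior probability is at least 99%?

2

Prior odds = 0.03/0.97 = 3/97.
Combined Bayes factor of the evidence already in hand = 4 × 25 × 0.2 = 20.
Odds after that evidence = (3/97) × 20 = 60/97.
Target odds = 0.99/0.01 = 99.
Need 15ⁿ ≥ 99 ÷ (60/97) = 160.05.
15¹ = 15 falls short of 160.05 but 15² = 225 reaches it, so n = 2.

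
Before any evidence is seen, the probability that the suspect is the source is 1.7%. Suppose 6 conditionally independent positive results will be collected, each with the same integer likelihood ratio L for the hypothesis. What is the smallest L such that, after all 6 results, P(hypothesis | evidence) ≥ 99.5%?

5

Prior odds = 0.017/0.983 = 17/983.
Target odds = 0.995/0.005 = 199.
Need L⁶ ≥ 199 ÷ (17/983) = 195617/17.
4⁶ = 4096 < 195617/17 ≤ 15625 = 5⁶, so L = 5.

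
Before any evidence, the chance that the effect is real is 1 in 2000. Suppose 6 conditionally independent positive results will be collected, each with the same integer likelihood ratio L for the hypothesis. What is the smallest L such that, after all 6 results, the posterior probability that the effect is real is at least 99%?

8

Prior odds = 0.0005/0.9995 = 1/1999.
Target odds = 0.99/0.01 = 99.
Need L⁶ ≥ 99 ÷ (1/1999) = 197901.
7⁶ = 117649 < 197901 ≤ 262144 = 8⁶, so L = 8.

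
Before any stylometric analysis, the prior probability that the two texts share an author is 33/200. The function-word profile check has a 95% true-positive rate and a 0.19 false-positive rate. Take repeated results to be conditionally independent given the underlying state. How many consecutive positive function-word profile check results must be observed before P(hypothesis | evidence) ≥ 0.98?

4

Prior odds = 0.165/0.835 = 33/167.
Likelihood ratio of a positive result = 0.95/0.19 = 5.
Target posterior odds = 0.98/0.02 = 49.
Need (33/167) × 5ⁿ ≥ 49, i.e. 5ⁿ ≥ 8183/33.
5³ = 125 falls short of 8183/33 but 5⁴ = 625 reaches it, so n = 4.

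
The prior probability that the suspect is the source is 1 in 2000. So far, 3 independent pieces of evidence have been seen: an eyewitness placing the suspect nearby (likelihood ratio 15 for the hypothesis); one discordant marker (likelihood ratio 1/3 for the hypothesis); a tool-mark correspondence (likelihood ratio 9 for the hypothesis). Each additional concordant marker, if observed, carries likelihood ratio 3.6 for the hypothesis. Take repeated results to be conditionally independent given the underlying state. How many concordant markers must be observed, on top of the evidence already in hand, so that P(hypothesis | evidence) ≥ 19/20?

Prior odds = 0.0005/0.9995 = 1/1999.
Combined Bayes factor of the evidence already in hand = 15 × (1/3) × 9 = 45.
Odds after that evidence = (1/1999) × 45 = 45/1999.
Target odds = 0.95/0.05 = 19.
Need 3.6ⁿ ≥ 19 ÷ (45/1999) = 37981/45.
3.6⁵ = 604.66176 falls short of 37981/45 but 3.6⁶ = 34012224/15625 reaches it, so n = 6.

6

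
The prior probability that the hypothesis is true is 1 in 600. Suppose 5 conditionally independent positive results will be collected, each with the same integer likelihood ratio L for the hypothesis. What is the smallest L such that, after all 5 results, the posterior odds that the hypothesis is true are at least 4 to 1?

Prior odds = (1/600)/(599/600) = 1/599.
Target odds = 4.
Need L⁵ ≥ 4 ÷ (1/599) = 2396.
4⁵ = 1024 < 2396 ≤ 3125 = 5⁵, so L = 5.

5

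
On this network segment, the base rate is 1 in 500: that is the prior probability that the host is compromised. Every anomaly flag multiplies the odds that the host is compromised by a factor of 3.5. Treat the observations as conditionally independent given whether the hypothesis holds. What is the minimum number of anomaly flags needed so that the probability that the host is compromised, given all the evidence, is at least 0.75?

6

Prior odds = 0.002/0.998 = 1/499.
Likelihood ratio per anomaly flag = 3.5.
Target odds: 0.75 ÷ 0.25 = 3.
Need (1/499) × 3.5ⁿ ≥ 3, i.e. 3.5ⁿ ≥ 1497.
3.5⁵ = 525.21875 falls short of 1497 but 3.5⁶ = 1838.265625 reaches it, so n = 6.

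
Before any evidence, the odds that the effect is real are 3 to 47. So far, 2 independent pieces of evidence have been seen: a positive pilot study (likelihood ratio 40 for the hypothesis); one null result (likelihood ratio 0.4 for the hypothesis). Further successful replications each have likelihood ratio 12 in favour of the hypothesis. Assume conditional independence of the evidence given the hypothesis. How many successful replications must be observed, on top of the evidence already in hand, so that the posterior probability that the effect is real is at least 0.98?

2

Prior odds = 3/47.
Combined Bayes factor of the evidence already in hand = 40 × 0.4 = 16.
Odds after that evidence = (3/47) × 16 = 48/47.
Target odds = 0.98/0.02 = 49.
Need 12ⁿ ≥ 49 ÷ (48/47) = 2303/48.
12¹ = 12 falls short of 2303/48 but 12² = 144 reaches it, so n = 2.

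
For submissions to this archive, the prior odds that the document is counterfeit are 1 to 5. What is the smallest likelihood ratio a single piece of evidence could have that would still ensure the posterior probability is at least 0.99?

Prior odds = 0.2.
Target odds = 0.99/0.01 = 99.
Required Bayes factor = 99 ÷ 0.2 = 495.

495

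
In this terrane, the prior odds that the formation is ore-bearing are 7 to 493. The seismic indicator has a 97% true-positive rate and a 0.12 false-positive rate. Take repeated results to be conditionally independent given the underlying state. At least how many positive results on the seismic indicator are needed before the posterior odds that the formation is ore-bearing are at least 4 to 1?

Prior odds = 7/493.
Likelihood ratio of a positive result = 0.97/0.12 = 97/12.
Target odds = 4.
Require (97/12)ⁿ ≥ 4 ÷ (7/493) = 1972/7.
(97/12)² = 9409/144 falls short of 1972/7 but (97/12)³ = 912673/1728 reaches it, so n = 3.

3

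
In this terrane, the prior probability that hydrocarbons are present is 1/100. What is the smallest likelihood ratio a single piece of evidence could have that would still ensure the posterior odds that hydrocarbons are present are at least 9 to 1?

Prior odds = 0.01/0.99 = 1/99.
Target odds = 9.
Required Bayes factor = 9 ÷ (1/99) = 891.

891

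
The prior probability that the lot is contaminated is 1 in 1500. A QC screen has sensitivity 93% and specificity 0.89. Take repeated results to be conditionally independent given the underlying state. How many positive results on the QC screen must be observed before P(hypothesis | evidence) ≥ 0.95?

Prior odds = (1/1500)/(1499/1500) = 1/1499.
False-positive rate = 1 − 0.89 = 0.11; likelihood ratio of a positive = 0.93/0.11 = 93/11.
Target posterior odds = 0.95/0.05 = 19.
Require (93/11)ⁿ ≥ 19 ÷ (1/1499) = 28481.
(93/11)⁴ = 74805201/14641 falls short of 28481 but (93/11)⁵ ≈43196.8 reaches it, so n = 5.

5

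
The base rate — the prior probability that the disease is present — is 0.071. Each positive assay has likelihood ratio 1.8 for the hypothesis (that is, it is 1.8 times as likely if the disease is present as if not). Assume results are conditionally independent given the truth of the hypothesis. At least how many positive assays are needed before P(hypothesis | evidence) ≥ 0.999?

17

Prior odds = 0.071/0.929 = 71/929.
Likelihood ratio per positive assay = 1.8.
Target posterior odds = 0.999/0.001 = 999.
Require 1.8ⁿ ≥ 999 ÷ (71/929) = 928071/71.
1.8¹⁶ ≈12144 falls short of 928071/71 but 1.8¹⁷ ≈21859.1 reaches it, so n = 17.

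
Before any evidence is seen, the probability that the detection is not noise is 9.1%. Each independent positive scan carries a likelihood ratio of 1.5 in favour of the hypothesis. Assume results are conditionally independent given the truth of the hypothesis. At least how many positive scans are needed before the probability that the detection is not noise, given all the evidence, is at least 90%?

12

Prior odds = 0.091/0.909 = 91/909.
Likelihood ratio per positive scan = 1.5.
Target posterior odds = 0.9/0.1 = 9.
Require 1.5ⁿ ≥ 9 ÷ (91/909) = 8181/91.
1.5¹¹ = 177147/2048 falls short of 8181/91 but 1.5¹² = 531441/4096 reaches it, so n = 12.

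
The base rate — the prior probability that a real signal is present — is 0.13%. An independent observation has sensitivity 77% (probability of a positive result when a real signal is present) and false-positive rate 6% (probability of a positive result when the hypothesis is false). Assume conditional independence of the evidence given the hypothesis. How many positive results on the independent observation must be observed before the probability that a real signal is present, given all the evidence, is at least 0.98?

Prior odds: 0.0013 ÷ 0.9987 = 13/9987.
Likelihood ratio of a positive result = 0.77/0.06 = 77/6.
Target posterior odds = 0.98/0.02 = 49.
Require (77/6)ⁿ ≥ 49 ÷ (13/9987) = 489363/13.
(77/6)⁴ = 35153041/1296 falls short of 489363/13 but (77/6)⁵ ≈348095 reaches it, so n = 5.

5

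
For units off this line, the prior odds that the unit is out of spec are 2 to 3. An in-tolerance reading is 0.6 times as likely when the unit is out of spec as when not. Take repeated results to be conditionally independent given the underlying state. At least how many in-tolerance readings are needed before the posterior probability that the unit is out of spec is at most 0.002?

Prior odds = 2/3.
Likelihood ratio per in-tolerance reading = 0.6.
Target odds: 0.002 ÷ 0.998 = 1/499.
Need (2/3) × 0.6ⁿ ≤ 1/499, i.e. 0.6ⁿ ≤ 3/998.
0.6¹¹ = 177147/48828125 is still above 3/998 but 0.6¹² = 531441/244140625 is at or below it, so n = 12.

12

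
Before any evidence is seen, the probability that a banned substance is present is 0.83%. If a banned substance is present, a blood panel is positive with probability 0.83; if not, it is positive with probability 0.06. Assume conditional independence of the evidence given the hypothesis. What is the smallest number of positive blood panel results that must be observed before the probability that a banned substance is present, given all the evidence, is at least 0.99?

4

Prior odds = 0.0083/0.9917 = 83/9917.
Likelihood ratio of a positive = 0.83/0.06 = 83/6.
Target posterior odds = 0.99/0.01 = 99.
Need (83/9917) × (83/6)ⁿ ≥ 99, i.e. (83/6)ⁿ ≥ 981783/83.
(83/6)³ = 571787/216 falls short of 981783/83 but (83/6)⁴ = 47458321/1296 reaches it, so n = 4.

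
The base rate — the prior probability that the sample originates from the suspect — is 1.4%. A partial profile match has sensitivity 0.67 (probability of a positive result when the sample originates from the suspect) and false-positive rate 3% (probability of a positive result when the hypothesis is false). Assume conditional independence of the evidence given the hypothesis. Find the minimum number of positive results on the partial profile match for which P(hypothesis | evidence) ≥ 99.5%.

4

Prior odds: 0.014 ÷ 0.986 = 7/493.
Likelihood ratio of a positive result = 0.67/0.03 = 67/3.
Target posterior odds = 0.995/0.005 = 199.
Require (67/3)ⁿ ≥ 199 ÷ (7/493) = 98107/7.
(67/3)³ = 300763/27 falls short of 98107/7 but (67/3)⁴ = 20151121/81 reaches it, so n = 4.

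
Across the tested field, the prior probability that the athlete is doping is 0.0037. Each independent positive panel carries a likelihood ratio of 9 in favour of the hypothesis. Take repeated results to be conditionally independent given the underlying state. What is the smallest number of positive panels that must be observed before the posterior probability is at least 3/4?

4

Prior odds: 0.0037 ÷ 0.9963 = 37/9963.
Likelihood ratio per positive panel = 9.
Target odds: 0.75 ÷ 0.25 = 3.
Need (37/9963) × 9ⁿ ≥ 3, i.e. 9ⁿ ≥ 29889/37.
9³ = 729 falls short of 29889/37 but 9⁴ = 6561 reaches it, so n = 4.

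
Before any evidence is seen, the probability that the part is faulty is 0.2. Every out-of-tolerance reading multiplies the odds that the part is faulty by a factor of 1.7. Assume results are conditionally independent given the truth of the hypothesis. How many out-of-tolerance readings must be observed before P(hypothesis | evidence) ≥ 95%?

9

Prior odds = 0.2/0.8 = 0.25.
Likelihood ratio per out-of-tolerance reading = 1.7.
Target odds: 0.95 ÷ 0.05 = 19.
Need 0.25 × 1.7ⁿ ≥ 19, i.e. 1.7ⁿ ≥ 76.
1.7⁸ ≈69.7576 falls short of 76 but 1.7⁹ ≈118.588 reaches it, so n = 9.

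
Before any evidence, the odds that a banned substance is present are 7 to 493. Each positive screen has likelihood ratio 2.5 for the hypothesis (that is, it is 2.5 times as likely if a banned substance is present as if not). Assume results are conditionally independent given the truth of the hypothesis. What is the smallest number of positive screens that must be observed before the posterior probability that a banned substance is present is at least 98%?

Prior odds = 7/493.
Likelihood ratio per positive screen = 2.5.
Target posterior odds = 0.98/0.02 = 49.
Require 2.5ⁿ ≥ 49 ÷ (7/493) = 3451.
2.5⁸ = 390625/256 falls short of 3451 but 2.5⁹ = 1953125/512 reaches it, so n = 9.

9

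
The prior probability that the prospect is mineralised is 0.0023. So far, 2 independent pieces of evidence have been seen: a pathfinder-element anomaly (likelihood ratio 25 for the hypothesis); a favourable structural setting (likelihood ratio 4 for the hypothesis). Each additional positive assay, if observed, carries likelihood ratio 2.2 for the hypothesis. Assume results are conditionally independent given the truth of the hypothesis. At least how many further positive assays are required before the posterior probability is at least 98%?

7

Prior odds = 0.0023/0.9977 = 23/9977.
Combined Bayes factor of the evidence already in hand = 25 × 4 = 100.
Odds after that evidence = (23/9977) × 100 = 2300/9977.
Target odds = 0.98/0.02 = 49.
Need 2.2ⁿ ≥ 49 ÷ (2300/9977) = 488873/2300.
2.2⁶ = 1771561/15625 falls short of 488873/2300 but 2.2⁷ = 19487171/78125 reaches it, so n = 7.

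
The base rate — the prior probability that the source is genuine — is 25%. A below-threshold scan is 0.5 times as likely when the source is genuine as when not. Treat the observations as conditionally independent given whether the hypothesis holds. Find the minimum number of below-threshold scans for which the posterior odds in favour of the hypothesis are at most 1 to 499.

8

Prior odds: 0.25 ÷ 0.75 = 1/3.
Likelihood ratio per below-threshold scan = 0.5.
Target odds = 1/499.
Require 0.5ⁿ ≤ 1/499 ÷ (1/3) = 3/499.
0.5⁷ = 0.0078125 is still above 3/499 but 0.5⁸ = 0.00390625 is at or below it, so n = 8.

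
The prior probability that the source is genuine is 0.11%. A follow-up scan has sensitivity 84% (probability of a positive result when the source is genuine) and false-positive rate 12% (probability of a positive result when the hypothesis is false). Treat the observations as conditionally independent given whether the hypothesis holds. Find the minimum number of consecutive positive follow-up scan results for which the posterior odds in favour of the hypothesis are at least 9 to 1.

Prior odds: 0.0011 ÷ 0.9989 = 11/9989.
Likelihood ratio of a positive result = 0.84/0.12 = 7.
Target odds = 9.
Require 7ⁿ ≥ 9 ÷ (11/9989) = 89901/11.
7⁴ = 2401 falls short of 89901/11 but 7⁵ = 16807 reaches it, so n = 5.

5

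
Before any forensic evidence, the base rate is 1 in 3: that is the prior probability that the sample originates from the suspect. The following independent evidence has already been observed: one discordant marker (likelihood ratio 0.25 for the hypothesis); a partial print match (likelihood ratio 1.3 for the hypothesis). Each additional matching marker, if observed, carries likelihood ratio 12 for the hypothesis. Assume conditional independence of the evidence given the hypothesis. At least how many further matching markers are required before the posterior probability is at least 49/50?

3

Prior odds = (1/3)/(2/3) = 0.5.
Combined Bayes factor of the evidence already in hand = 0.25 × 1.3 = 0.325.
Odds after that evidence = 0.5 × 0.325 = 0.1625.
Target odds = 0.98/0.02 = 49.
Need 12ⁿ ≥ 49 ÷ 0.1625 = 3920/13.
12² = 144 falls short of 3920/13 but 12³ = 1728 reaches it, so n = 3.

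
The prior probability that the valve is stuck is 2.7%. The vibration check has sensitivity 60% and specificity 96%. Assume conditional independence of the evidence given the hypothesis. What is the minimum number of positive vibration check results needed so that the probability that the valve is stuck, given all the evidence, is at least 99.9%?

4

Prior odds = 0.027/0.973 = 27/973.
False-positive rate = 1 − 0.96 = 0.04; likelihood ratio of a positive = 0.6/0.04 = 15.
Target posterior odds = 0.999/0.001 = 999.
Need (27/973) × 15ⁿ ≥ 999, i.e. 15ⁿ ≥ 36001.
15³ = 3375 falls short of 36001 but 15⁴ = 50625 reaches it, so n = 4.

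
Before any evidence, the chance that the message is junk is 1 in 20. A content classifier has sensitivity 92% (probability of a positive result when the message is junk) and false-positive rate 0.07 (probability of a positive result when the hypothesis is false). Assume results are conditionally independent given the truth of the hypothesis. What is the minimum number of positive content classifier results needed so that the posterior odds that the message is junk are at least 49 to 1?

Prior odds: 0.05 ÷ 0.95 = 1/19.
Likelihood ratio of a positive result = 0.92/0.07 = 92/7.
Target odds = 49.
Require (92/7)ⁿ ≥ 49 ÷ (1/19) = 931.
(92/7)² = 8464/49 falls short of 931 but (92/7)³ = 778688/343 reaches it, so n = 3.

3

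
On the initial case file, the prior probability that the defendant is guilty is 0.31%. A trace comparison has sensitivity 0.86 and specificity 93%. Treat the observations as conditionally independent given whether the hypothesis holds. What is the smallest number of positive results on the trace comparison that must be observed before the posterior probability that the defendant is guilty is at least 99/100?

Prior odds: 0.0031 ÷ 0.9969 = 31/9969.
False-positive rate = 1 − 0.93 = 0.07; likelihood ratio of a positive = 0.86/0.07 = 86/7.
Target odds: 0.99 ÷ 0.01 = 99.
Need (31/9969) × (86/7)ⁿ ≥ 99, i.e. (86/7)ⁿ ≥ 986931/31.
(86/7)⁴ = 54700816/2401 falls short of 986931/31 but (86/7)⁵ ≈279899 reaches it, so n = 5.

5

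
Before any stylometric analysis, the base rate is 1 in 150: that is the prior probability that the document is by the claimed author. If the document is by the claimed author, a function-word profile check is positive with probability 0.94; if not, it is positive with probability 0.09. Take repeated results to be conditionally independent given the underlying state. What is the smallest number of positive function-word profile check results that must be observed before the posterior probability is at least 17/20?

Prior odds = (1/150)/(149/150) = 1/149.
Likelihood ratio of a positive = 0.94/0.09 = 94/9.
Target posterior odds = 0.85/0.15 = 17/3.
Require (94/9)ⁿ ≥ 17/3 ÷ (1/149) = 2533/3.
(94/9)² = 8836/81 falls short of 2533/3 but (94/9)³ = 830584/729 reaches it, so n = 3.

3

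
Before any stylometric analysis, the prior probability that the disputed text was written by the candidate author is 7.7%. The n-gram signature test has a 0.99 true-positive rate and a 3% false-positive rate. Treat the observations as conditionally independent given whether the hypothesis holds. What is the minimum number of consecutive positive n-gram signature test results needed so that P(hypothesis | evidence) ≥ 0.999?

Prior odds = 0.077/0.923 = 77/923.
Likelihood ratio of a positive result = 0.99/0.03 = 33.
Target posterior odds = 0.999/0.001 = 999.
Need (77/923) × 33ⁿ ≥ 999, i.e. 33ⁿ ≥ 922077/77.
33² = 1089 falls short of 922077/77 but 33³ = 35937 reaches it, so n = 3.

3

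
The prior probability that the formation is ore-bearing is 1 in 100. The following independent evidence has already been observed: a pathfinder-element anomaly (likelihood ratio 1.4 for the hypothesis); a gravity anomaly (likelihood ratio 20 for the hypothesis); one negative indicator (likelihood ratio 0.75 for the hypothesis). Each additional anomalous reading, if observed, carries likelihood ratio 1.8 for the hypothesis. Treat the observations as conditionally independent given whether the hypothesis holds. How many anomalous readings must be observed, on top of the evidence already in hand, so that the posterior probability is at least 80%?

5

Prior odds = 0.01/0.99 = 1/99.
Combined Bayes factor of the evidence already in hand = 1.4 × 20 × 0.75 = 21.
Odds after that evidence = (1/99) × 21 = 7/33.
Target odds = 0.8/0.2 = 4.
Need 1.8ⁿ ≥ 4 ÷ (7/33) = 132/7.
1.8⁴ = 10.4976 falls short of 132/7 but 1.8⁵ = 18.89568 reaches it, so n = 5.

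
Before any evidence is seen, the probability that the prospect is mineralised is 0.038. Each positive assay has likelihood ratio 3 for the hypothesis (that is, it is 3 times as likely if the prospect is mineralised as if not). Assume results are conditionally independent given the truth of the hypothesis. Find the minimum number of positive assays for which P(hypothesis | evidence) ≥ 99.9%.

10

Prior odds: 0.038 ÷ 0.962 = 19/481.
Likelihood ratio per positive assay = 3.
Target posterior odds = 0.999/0.001 = 999.
Need (19/481) × 3ⁿ ≥ 999, i.e. 3ⁿ ≥ 480519/19.
3⁹ = 19683 falls short of 480519/19 but 3¹⁰ = 59049 reaches it, so n = 10.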